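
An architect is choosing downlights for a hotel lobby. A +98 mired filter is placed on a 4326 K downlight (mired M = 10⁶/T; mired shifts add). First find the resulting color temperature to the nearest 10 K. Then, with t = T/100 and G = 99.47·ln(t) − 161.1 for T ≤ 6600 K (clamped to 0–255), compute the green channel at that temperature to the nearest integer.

179

M_in = 10⁶/4326 = 231.16; M_out = 231.16 + (+98) = 329.16.
T_out = 10⁶/329.16 = 3038.0 K → 3040 K; t = 30.4.
G = 99.47·ln 30.4 − 161.1 = 99.47·3.4144 − 161.1 = 178.535.
Rounded: 179.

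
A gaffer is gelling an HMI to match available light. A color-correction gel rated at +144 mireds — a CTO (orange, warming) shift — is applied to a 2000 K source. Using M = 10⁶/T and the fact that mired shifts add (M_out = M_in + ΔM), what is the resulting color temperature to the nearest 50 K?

M_in = 10⁶/2000 = 500.00 mireds.
M_out = 500.00 + (+144) = 644.00 mireds.
T_out = 10⁶/644.00 = 1552.8 K → 1550 K.

1550 K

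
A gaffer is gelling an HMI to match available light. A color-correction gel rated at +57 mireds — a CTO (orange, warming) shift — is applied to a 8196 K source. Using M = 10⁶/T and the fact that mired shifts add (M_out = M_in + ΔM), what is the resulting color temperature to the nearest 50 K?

5600 K

M_in = 10⁶/8196 = 122.01 mireds.
M_out = 122.01 + (+57) = 179.01 mireds.
T_out = 10⁶/179.01 = 5586.3 K → 5600 K.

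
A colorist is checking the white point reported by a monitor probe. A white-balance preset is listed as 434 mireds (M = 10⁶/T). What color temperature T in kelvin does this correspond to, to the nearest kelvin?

2304 K

T = 10⁶ / 434 = 2304.15 K → 2304 K.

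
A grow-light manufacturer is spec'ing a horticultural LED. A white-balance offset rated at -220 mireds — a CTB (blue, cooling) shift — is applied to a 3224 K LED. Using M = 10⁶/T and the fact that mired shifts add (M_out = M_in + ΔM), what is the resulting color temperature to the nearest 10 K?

M_in = 10⁶/3224 = 310.17 mireds.
M_out = 310.17 + (-220) = 90.17 mireds.
T_out = 10⁶/90.17 = 11089.7 K → 11090 K.

11090 K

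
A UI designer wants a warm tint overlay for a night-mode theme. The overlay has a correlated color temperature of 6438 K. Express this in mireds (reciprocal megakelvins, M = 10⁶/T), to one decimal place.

M = 10⁶ / 6438 = 155.328 → 155.3 mireds.

155.3 mireds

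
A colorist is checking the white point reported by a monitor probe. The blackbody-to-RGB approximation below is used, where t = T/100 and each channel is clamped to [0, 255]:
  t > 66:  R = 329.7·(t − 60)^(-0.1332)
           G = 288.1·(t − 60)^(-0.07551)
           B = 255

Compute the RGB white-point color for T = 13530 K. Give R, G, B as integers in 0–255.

t = 13530/100 = 135.3; the t > 66 branch applies.
R = 329.7·(135.3 − 60)^(-0.1332) = 329.7·75.3^(-0.1332) = 329.7·0.56236 = 185.409.
G = 288.1·(135.3 − 60)^(-0.07551) = 288.1·75.3^(-0.07551) = 288.1·0.72158 = 207.887.
B = 255 by definition for t > 66.
Rounded: (185, 208, 255).

R=185, G=208, B=255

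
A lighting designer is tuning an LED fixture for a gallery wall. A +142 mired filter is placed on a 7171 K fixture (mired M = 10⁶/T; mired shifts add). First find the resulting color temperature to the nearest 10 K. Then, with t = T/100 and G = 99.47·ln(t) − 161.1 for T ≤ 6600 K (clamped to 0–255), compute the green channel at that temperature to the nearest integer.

194

M_in = 10⁶/7171 = 139.45; M_out = 139.45 + (+142) = 281.45.
T_out = 10⁶/281.45 = 3553.0 K → 3550 K; t = 35.5.
G = 99.47·ln 35.5 − 161.1 = 99.47·3.5695 − 161.1 = 193.961.
Rounded: 194.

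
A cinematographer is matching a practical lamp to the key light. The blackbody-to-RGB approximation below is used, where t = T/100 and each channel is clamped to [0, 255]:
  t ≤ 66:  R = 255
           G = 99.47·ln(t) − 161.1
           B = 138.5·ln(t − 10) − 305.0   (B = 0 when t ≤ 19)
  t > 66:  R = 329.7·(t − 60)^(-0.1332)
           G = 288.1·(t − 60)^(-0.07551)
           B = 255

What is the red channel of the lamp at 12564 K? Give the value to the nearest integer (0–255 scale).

189

t = 12564/100 = 125.64; the t > 66 branch applies.
R = 329.7·(125.64 − 60)^(-0.1332) = 329.7·65.64^(-0.1332) = 329.7·0.57273 = 188.830.
Rounded: 189.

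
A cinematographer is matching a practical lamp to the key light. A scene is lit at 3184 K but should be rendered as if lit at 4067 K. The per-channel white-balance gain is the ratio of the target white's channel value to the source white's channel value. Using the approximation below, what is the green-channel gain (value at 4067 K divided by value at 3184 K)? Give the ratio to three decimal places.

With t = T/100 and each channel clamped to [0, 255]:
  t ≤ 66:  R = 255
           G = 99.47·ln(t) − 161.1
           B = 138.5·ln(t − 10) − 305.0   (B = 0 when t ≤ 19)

1.133

At 3184 K (t = 31.84):
  G = 99.47·ln 31.84 − 161.1 = 99.47·3.4607 − 161.1 = 183.138.
At 4067 K (t = 40.67):
  G = 99.47·ln 40.67 − 161.1 = 99.47·3.7055 − 161.1 = 207.485.
Gain = 207.485 / 183.138 = 1.1329 → 1.133.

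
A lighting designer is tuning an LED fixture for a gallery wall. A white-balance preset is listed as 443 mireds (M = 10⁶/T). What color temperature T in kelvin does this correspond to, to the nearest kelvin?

2257 K

T = 10⁶ / 443 = 2257.34 K → 2257 K.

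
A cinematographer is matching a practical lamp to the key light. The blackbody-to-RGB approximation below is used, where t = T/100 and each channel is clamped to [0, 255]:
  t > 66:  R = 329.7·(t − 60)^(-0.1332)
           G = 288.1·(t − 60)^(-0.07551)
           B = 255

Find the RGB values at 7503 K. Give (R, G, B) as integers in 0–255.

t = 7503/100 = 75.03; the t > 66 branch applies.
R = 329.7·(75.03 − 60)^(-0.1332) = 329.7·15.03^(-0.1332) = 329.7·0.69699 = 229.799.
G = 288.1·(75.03 − 60)^(-0.07551) = 288.1·15.03^(-0.07551) = 288.1·0.81494 = 234.785.
B = 255 by definition for t > 66.
Rounded: (230, 235, 255).

(230, 235, 255)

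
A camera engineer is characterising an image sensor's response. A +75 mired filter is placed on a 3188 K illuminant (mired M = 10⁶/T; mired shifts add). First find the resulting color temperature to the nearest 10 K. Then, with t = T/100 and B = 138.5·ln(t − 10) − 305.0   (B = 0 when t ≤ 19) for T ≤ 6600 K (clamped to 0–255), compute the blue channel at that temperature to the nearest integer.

M_in = 10⁶/3188 = 313.68; M_out = 313.68 + (+75) = 388.68.
T_out = 10⁶/388.68 = 2572.8 K → 2570 K; t = 25.7.
B = 138.5·ln(25.7 − 10) − 305.0 = 138.5·ln 15.7 − 305.0 = 138.5·2.7537 − 305.0 = 76.382.
Rounded: 76.

76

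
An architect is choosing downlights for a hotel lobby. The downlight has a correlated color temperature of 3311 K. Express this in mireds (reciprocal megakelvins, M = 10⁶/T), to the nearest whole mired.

M = 10⁶ / 3311 = 302.024 → 302 mireds.

302 mireds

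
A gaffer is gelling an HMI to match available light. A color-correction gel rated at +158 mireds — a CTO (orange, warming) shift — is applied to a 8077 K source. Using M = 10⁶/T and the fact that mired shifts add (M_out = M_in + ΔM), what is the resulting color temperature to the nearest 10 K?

3550 K

M_in = 10⁶/8077 = 123.81 mireds.
M_out = 123.81 + (+158) = 281.81 mireds.
T_out = 10⁶/281.81 = 3548.5 K → 3550 K.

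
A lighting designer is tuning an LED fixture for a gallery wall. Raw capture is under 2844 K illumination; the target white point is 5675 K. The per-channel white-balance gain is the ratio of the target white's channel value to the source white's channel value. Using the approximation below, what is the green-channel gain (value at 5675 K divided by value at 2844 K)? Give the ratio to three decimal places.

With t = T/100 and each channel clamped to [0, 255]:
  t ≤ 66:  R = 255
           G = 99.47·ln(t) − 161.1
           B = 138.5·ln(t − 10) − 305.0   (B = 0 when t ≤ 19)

At 2844 K (t = 28.44):
  G = 99.47·ln 28.44 − 161.1 = 99.47·3.3478 − 161.1 = 171.905.
At 5675 K (t = 56.75):
  G = 99.47·ln 56.75 − 161.1 = 99.47·4.0387 − 161.1 = 240.625.
Gain = 240.625 / 171.905 = 1.3998 → 1.400.

1.400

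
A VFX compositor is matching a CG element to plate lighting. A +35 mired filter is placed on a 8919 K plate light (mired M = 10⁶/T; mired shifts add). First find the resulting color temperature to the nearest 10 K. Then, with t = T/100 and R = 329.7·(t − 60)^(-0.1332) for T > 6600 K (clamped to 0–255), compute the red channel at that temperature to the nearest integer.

250

M_in = 10⁶/8919 = 112.12; M_out = 112.12 + (+35) = 147.12.
T_out = 10⁶/147.12 = 6797.2 K → 6800 K; t = 68.
R = 329.7·(68 − 60)^(-0.1332) = 329.7·8^(-0.1332) = 329.7·0.75807 = 249.935.
Rounded: 250.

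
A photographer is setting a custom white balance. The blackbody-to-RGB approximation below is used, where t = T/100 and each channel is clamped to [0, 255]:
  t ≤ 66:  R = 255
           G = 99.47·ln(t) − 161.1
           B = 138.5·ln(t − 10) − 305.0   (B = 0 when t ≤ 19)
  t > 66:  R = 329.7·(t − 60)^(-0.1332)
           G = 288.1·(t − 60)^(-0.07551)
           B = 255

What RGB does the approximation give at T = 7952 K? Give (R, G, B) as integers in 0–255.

(222, 230, 255)

t = 7952/100 = 79.52; the t > 66 branch applies.
R = 329.7·(79.52 − 60)^(-0.1332) = 329.7·19.52^(-0.1332) = 329.7·0.67314 = 221.936.
G = 288.1·(79.52 − 60)^(-0.07551) = 288.1·19.52^(-0.07551) = 288.1·0.79902 = 230.197.
B = 255 by definition for t > 66.
Rounded: (222, 230, 255).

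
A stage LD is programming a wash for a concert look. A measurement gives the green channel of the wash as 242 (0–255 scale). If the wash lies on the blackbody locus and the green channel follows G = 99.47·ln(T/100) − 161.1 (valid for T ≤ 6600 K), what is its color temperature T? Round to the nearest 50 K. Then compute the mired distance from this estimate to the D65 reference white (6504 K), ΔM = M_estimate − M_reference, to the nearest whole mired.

+20 mireds

ln t = (242 + 161.1) / 99.47 = 4.0525.
t = e^4.0525 = 57.540.
T = 100·t = 5754 K → 5750 K to the nearest 50 K.
M_estimate = 10⁶/5750 = 173.91; M_reference = 10⁶/6504 = 153.75.
ΔM = 173.91 − 153.75 = 20.16 → +20 mireds.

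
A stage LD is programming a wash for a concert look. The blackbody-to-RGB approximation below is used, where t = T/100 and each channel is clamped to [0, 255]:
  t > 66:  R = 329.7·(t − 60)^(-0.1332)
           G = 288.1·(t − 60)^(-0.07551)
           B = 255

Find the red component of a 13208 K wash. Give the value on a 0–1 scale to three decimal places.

0.731

t = 13208/100 = 132.08; the t > 66 branch applies.
R = 329.7·(132.08 − 60)^(-0.1332) = 329.7·72.08^(-0.1332) = 329.7·0.56564 = 186.491.
On a 0–1 scale: 186.491/255 = 0.7313 → 0.731.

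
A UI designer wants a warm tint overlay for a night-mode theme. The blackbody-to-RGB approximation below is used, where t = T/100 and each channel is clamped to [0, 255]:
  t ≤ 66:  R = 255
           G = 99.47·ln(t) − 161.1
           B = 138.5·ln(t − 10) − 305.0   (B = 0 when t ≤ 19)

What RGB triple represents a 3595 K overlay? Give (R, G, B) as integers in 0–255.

(255, 195, 146)

t = 3595/100 = 35.95; the t ≤ 66 branch applies.
R = 255 by definition for t ≤ 66.
G = 99.47·ln 35.95 − 161.1 = 99.47·3.5821 − 161.1 = 195.214.
B = 138.5·ln(35.95 − 10) − 305.0 = 138.5·ln 25.95 − 305.0 = 138.5·3.2562 − 305.0 = 145.980.
Rounded: (255, 195, 146).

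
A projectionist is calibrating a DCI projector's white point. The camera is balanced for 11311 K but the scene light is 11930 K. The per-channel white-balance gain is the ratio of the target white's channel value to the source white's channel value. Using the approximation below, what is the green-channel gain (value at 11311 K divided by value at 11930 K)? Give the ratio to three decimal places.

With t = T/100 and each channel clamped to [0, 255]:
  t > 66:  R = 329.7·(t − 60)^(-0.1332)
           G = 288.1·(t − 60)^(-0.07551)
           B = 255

1.008

At 11930 K (t = 119.3):
  G = 288.1·(119.3 − 60)^(-0.07551) = 288.1·59.3^(-0.07551) = 288.1·0.73471 = 211.670.
At 11311 K (t = 113.11):
  G = 288.1·(113.11 − 60)^(-0.07551) = 288.1·53.11^(-0.07551) = 288.1·0.74085 = 213.440.
Gain = 213.440 / 211.670 = 1.0084 → 1.008.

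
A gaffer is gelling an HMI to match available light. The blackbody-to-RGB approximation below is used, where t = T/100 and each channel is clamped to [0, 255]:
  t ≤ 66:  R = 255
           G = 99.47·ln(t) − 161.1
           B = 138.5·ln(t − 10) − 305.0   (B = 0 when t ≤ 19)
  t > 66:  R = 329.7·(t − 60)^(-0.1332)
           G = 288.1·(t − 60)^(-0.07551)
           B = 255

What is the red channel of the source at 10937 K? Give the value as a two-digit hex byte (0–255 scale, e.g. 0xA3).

0xC4

t = 10937/100 = 109.37; the t > 66 branch applies.
R = 329.7·(109.37 − 60)^(-0.1332) = 329.7·49.37^(-0.1332) = 329.7·0.59488 = 196.133.
Rounded: 196; in hex, 0xC4.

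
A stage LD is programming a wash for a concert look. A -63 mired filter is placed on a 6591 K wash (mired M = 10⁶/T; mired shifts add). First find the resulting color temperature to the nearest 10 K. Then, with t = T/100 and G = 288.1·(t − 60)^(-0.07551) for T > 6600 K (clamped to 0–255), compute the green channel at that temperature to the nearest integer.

M_in = 10⁶/6591 = 151.72; M_out = 151.72 + (-63) = 88.72.
T_out = 10⁶/88.72 = 11271.2 K → 11270 K; t = 112.7.
G = 288.1·(112.7 − 60)^(-0.07551) = 288.1·52.7^(-0.07551) = 288.1·0.74129 = 213.565.
Rounded: 214.

214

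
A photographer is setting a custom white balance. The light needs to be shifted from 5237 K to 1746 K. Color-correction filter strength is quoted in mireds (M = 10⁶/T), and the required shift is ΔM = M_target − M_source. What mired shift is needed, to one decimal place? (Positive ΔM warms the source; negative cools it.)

M_source = 10⁶/5237 = 190.949; M_target = 10⁶/1746 = 572.738.
ΔM = 572.738 − 190.949 = 381.789 → +381.8 mireds, a warming shift.

+381.8 mireds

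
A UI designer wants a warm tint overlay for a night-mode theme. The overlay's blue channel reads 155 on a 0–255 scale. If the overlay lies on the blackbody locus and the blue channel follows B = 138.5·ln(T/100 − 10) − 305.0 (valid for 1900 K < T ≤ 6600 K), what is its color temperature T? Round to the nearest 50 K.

3750 K

ln(t − 10) = (155 + 305.0) / 138.5 = 3.3213.
t − 10 = e^3.3213 = 27.696, so t = 37.696.
T = 100·t = 3770 K → 3750 K to the nearest 50 K.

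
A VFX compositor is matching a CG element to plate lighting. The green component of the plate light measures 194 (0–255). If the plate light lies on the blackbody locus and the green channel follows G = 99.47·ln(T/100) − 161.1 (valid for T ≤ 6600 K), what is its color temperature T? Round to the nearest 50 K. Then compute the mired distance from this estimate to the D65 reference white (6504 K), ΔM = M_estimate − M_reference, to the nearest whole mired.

+128 mireds

ln t = (194 + 161.1) / 99.47 = 3.5699.
t = e^3.5699 = 35.514.
T = 100·t = 3551 K → 3550 K to the nearest 50 K.
M_estimate = 10⁶/3550 = 281.69; M_reference = 10⁶/6504 = 153.75.
ΔM = 281.69 − 153.75 = 127.94 → +128 mireds.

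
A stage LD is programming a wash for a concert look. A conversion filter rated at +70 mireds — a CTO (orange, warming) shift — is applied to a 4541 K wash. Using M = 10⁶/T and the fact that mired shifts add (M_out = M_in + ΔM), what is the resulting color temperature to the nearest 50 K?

M_in = 10⁶/4541 = 220.22 mireds.
M_out = 220.22 + (+70) = 290.22 mireds.
T_out = 10⁶/290.22 = 3445.7 K → 3450 K.

3450 K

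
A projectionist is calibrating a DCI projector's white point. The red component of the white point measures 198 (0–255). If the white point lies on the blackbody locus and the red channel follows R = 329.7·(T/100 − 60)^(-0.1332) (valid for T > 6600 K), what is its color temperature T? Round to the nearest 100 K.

10600 K

(t − 60)^(-0.1332) = 198/329.7 = 0.60055.
t − 60 = 0.60055^(1/-0.1332) = 0.60055^(-7.508) = 45.980, so t = 105.980.
T = 100·t = 10598 K → 10600 K to the nearest 100 K.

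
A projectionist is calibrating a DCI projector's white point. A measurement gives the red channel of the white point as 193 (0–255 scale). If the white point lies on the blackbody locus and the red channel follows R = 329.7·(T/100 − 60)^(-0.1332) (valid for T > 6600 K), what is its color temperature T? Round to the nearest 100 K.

11600 K

(t − 60)^(-0.1332) = 193/329.7 = 0.58538.
t − 60 = 0.58538^(1/-0.1332) = 0.58538^(-7.508) = 55.713, so t = 115.713.
T = 100·t = 11571 K → 11600 K to the nearest 100 K.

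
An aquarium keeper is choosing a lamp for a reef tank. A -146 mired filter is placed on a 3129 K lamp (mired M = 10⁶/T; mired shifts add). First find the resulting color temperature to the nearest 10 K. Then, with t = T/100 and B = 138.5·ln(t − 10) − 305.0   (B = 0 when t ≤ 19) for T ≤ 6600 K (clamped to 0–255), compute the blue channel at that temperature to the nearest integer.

230

M_in = 10⁶/3129 = 319.59; M_out = 319.59 + (-146) = 173.59.
T_out = 10⁶/173.59 = 5760.7 K → 5760 K; t = 57.6.
B = 138.5·ln(57.6 − 10) − 305.0 = 138.5·ln 47.6 − 305.0 = 138.5·3.8628 − 305.0 = 230.002.
Rounded: 230.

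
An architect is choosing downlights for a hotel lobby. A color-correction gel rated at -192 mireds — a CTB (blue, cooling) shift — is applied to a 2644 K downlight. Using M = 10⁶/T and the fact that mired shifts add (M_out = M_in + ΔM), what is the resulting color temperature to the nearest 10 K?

M_in = 10⁶/2644 = 378.21 mireds.
M_out = 378.21 + (-192) = 186.21 mireds.
T_out = 10⁶/186.21 = 5370.1 K → 5370 K.

5370 K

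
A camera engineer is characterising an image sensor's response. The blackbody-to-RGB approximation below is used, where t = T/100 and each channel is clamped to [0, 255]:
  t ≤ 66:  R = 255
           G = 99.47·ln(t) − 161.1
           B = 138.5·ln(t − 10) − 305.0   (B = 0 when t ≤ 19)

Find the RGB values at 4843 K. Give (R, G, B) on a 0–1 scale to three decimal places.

t = 4843/100 = 48.43; the t ≤ 66 branch applies.
R = 255 by definition for t ≤ 66.
G = 99.47·ln 48.43 − 161.1 = 99.47·3.8801 − 161.1 = 224.855.
B = 138.5·ln(48.43 − 10) − 305.0 = 138.5·ln 38.43 − 305.0 = 138.5·3.6488 − 305.0 = 200.364.
Dividing each by 255: (1.0000, 0.8818, 0.7857) → (1.000, 0.882, 0.786).

(1.000, 0.882, 0.786)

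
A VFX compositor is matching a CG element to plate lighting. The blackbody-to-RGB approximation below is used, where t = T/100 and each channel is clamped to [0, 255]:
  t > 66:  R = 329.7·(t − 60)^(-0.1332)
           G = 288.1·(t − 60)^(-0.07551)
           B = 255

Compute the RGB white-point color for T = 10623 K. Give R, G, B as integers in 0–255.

R=198, G=216, B=255

t = 10623/100 = 106.23; the t > 66 branch applies.
R = 329.7·(106.23 − 60)^(-0.1332) = 329.7·46.23^(-0.1332) = 329.7·0.60011 = 197.857.
G = 288.1·(106.23 − 60)^(-0.07551) = 288.1·46.23^(-0.07551) = 288.1·0.74865 = 215.687.
B = 255 by definition for t > 66.
Rounded: (198, 216, 255).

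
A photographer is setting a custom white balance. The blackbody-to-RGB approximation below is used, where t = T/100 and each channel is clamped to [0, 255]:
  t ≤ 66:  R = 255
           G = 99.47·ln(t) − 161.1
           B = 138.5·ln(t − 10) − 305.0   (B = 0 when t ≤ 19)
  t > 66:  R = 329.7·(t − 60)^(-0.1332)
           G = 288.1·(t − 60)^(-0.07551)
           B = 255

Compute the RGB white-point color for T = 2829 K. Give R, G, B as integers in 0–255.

t = 2829/100 = 28.29; the t ≤ 66 branch applies.
R = 255 by definition for t ≤ 66.
G = 99.47·ln 28.29 − 161.1 = 99.47·3.3425 − 161.1 = 171.379.
B = 138.5·ln(28.29 − 10) − 305.0 = 138.5·ln 18.29 − 305.0 = 138.5·2.9064 − 305.0 = 97.530.
Rounded: (255, 171, 98).

R=255, G=171, B=98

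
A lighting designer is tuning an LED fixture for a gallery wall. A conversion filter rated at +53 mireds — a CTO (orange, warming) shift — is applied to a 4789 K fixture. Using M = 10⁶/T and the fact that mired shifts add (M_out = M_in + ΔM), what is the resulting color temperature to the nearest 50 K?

3800 K

M_in = 10⁶/4789 = 208.81 mireds.
M_out = 208.81 + (+53) = 261.81 mireds.
T_out = 10⁶/261.81 = 3819.5 K → 3800 K.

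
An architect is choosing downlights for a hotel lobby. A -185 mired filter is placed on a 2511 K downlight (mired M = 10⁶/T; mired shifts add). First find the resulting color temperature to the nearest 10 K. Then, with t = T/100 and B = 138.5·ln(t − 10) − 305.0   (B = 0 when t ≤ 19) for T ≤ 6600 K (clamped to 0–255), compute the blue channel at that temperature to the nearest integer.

M_in = 10⁶/2511 = 398.25; M_out = 398.25 + (-185) = 213.25.
T_out = 10⁶/213.25 = 4689.4 K → 4690 K; t = 46.9.
B = 138.5·ln(46.9 − 10) − 305.0 = 138.5·ln 36.9 − 305.0 = 138.5·3.6082 − 305.0 = 194.737.
Rounded: 195.

195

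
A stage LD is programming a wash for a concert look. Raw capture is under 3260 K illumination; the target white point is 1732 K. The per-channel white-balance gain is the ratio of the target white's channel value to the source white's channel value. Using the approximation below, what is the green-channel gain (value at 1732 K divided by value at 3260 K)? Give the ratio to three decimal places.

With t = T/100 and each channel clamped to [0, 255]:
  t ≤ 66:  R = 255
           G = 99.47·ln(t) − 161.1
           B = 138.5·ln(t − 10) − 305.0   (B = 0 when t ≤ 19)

0.661

At 3260 K (t = 32.6):
  G = 99.47·ln 32.6 − 161.1 = 99.47·3.4843 − 161.1 = 185.485.
At 1732 K (t = 17.32):
  G = 99.47·ln 17.32 − 161.1 = 99.47·2.8519 − 161.1 = 122.575.
Gain = 122.575 / 185.485 = 0.6608 → 0.661.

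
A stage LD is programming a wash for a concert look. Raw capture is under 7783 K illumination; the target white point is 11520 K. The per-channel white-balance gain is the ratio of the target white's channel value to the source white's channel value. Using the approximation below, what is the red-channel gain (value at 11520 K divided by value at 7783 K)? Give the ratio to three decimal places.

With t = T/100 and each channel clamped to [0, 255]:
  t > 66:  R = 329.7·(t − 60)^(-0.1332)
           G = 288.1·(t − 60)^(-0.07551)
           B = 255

0.860

At 7783 K (t = 77.83):
  R = 329.7·(77.83 − 60)^(-0.1332) = 329.7·17.83^(-0.1332) = 329.7·0.68131 = 224.629.
At 11520 K (t = 115.2):
  R = 329.7·(115.2 − 60)^(-0.1332) = 329.7·55.2^(-0.1332) = 329.7·0.58610 = 193.238.
Gain = 193.238 / 224.629 = 0.8603 → 0.860.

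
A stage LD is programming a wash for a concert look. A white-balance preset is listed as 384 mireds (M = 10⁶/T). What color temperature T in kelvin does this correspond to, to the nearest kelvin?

2604 K

T = 10⁶ / 384 = 2604.17 K → 2604 K.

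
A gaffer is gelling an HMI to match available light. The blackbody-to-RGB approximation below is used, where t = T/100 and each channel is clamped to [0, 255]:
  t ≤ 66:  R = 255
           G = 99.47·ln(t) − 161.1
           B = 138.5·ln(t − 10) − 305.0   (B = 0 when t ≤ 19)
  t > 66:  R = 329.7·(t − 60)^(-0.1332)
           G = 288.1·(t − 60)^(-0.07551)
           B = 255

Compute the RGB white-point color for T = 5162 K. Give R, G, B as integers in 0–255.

R=255, G=231, B=211

t = 5162/100 = 51.62; the t ≤ 66 branch applies.
R = 255 by definition for t ≤ 66.
G = 99.47·ln 51.62 − 161.1 = 99.47·3.9439 − 161.1 = 231.201.
B = 138.5·ln(51.62 − 10) − 305.0 = 138.5·ln 41.62 − 305.0 = 138.5·3.7286 − 305.0 = 211.408.
Rounded: (255, 231, 211).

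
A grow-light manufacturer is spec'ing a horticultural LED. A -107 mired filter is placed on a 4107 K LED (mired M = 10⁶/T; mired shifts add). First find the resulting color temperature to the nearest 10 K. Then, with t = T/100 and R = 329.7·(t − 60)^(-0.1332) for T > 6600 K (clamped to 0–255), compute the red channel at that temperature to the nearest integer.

234

M_in = 10⁶/4107 = 243.49; M_out = 243.49 + (-107) = 136.49.
T_out = 10⁶/136.49 = 7326.7 K → 7330 K; t = 73.3.
R = 329.7·(73.3 − 60)^(-0.1332) = 329.7·13.3^(-0.1332) = 329.7·0.70844 = 233.573.
Rounded: 234.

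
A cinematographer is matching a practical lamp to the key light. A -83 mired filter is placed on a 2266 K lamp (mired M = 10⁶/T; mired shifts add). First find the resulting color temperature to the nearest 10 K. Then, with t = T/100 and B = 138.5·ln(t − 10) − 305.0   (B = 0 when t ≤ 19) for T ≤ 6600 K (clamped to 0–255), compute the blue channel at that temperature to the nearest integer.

M_in = 10⁶/2266 = 441.31; M_out = 441.31 + (-83) = 358.31.
T_out = 10⁶/358.31 = 2790.9 K → 2790 K; t = 27.9.
B = 138.5·ln(27.9 − 10) − 305.0 = 138.5·ln 17.9 − 305.0 = 138.5·2.8848 − 305.0 = 94.545.
Rounded: 95.

95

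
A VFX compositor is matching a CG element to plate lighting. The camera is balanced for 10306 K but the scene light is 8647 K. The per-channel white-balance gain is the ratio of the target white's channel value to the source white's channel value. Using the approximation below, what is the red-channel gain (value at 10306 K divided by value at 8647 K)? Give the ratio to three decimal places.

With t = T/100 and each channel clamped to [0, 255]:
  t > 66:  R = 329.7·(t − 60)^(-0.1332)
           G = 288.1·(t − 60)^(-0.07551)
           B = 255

At 8647 K (t = 86.47):
  R = 329.7·(86.47 − 60)^(-0.1332) = 329.7·26.47^(-0.1332) = 329.7·0.64638 = 213.112.
At 10306 K (t = 103.06):
  R = 329.7·(103.06 − 60)^(-0.1332) = 329.7·43.06^(-0.1332) = 329.7·0.60582 = 199.738.
Gain = 199.738 / 213.112 = 0.9372 → 0.937.

0.937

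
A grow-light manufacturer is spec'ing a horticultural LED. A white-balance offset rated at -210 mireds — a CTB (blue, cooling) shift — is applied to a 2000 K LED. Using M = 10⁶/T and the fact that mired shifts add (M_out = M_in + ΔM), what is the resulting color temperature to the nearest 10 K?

3450 K

M_in = 10⁶/2000 = 500.00 mireds.
M_out = 500.00 + (-210) = 290.00 mireds.
T_out = 10⁶/290.00 = 3448.3 K → 3450 K.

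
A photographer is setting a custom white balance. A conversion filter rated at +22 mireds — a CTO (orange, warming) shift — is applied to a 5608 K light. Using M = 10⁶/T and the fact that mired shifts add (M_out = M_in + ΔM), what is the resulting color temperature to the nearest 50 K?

5000 K

M_in = 10⁶/5608 = 178.32 mireds.
M_out = 178.32 + (+22) = 200.32 mireds.
T_out = 10⁶/200.32 = 4992.1 K → 5000 K.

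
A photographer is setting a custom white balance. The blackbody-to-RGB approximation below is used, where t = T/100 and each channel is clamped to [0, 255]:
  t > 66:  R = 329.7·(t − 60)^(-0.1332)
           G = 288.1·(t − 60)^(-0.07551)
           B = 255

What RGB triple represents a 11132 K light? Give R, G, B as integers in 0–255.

R=195, G=214, B=255

t = 11132/100 = 111.32; the t > 66 branch applies.
R = 329.7·(111.32 − 60)^(-0.1332) = 329.7·51.32^(-0.1332) = 329.7·0.59182 = 195.123.
G = 288.1·(111.32 − 60)^(-0.07551) = 288.1·51.32^(-0.07551) = 288.1·0.74277 = 213.993.
B = 255 by definition for t > 66.
Rounded: (195, 214, 255).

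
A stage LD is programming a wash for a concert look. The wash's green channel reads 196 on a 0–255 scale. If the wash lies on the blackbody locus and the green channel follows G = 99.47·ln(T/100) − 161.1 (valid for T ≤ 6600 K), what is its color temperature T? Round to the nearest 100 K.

3600 K

ln t = (196 + 161.1) / 99.47 = 3.5900.
t = e^3.5900 = 36.235.
T = 100·t = 3624 K → 3600 K to the nearest 100 K.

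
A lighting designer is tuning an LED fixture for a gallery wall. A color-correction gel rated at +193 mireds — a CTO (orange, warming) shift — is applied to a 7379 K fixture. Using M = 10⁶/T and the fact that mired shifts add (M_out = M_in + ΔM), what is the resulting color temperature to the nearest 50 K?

3050 K

M_in = 10⁶/7379 = 135.52 mireds.
M_out = 135.52 + (+193) = 328.52 mireds.
T_out = 10⁶/328.52 = 3044.0 K → 3050 K.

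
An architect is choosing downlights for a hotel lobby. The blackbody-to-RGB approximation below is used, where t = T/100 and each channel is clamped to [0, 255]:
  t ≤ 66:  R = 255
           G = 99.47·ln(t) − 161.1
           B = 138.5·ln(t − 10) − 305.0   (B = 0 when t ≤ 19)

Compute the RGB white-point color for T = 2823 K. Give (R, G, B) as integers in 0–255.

t = 2823/100 = 28.23; the t ≤ 66 branch applies.
R = 255 by definition for t ≤ 66.
G = 99.47·ln 28.23 − 161.1 = 99.47·3.3404 − 161.1 = 171.168.
B = 138.5·ln(28.23 − 10) − 305.0 = 138.5·ln 18.23 − 305.0 = 138.5·2.9031 − 305.0 = 97.075.
Rounded: (255, 171, 97).

(255, 171, 97)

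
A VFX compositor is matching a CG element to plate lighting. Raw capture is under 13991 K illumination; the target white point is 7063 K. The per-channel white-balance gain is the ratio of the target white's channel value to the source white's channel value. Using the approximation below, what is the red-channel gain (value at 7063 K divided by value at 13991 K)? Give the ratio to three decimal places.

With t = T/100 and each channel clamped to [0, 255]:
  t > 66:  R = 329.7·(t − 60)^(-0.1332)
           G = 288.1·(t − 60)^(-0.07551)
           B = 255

At 13991 K (t = 139.91):
  R = 329.7·(139.91 − 60)^(-0.1332) = 329.7·79.91^(-0.1332) = 329.7·0.55792 = 183.947.
At 7063 K (t = 70.63):
  R = 329.7·(70.63 − 60)^(-0.1332) = 329.7·10.63^(-0.1332) = 329.7·0.72990 = 240.649.
Gain = 240.649 / 183.947 = 1.3083 → 1.308.

1.308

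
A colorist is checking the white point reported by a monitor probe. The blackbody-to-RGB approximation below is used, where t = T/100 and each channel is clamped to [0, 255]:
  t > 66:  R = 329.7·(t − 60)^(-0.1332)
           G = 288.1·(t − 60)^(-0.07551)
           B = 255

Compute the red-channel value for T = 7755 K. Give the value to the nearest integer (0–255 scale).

225

t = 7755/100 = 77.55; the t > 66 branch applies.
R = 329.7·(77.55 − 60)^(-0.1332) = 329.7·17.55^(-0.1332) = 329.7·0.68275 = 225.103.
Rounded: 225.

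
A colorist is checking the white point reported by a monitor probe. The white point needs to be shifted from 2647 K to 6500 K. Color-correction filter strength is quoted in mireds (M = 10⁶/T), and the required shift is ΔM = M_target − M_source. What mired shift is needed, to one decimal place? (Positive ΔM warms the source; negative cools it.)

-223.9 mireds

M_source = 10⁶/2647 = 377.786; M_target = 10⁶/6500 = 153.846.
ΔM = 153.846 − 377.786 = -223.940 → -223.9 mireds, a cooling shift.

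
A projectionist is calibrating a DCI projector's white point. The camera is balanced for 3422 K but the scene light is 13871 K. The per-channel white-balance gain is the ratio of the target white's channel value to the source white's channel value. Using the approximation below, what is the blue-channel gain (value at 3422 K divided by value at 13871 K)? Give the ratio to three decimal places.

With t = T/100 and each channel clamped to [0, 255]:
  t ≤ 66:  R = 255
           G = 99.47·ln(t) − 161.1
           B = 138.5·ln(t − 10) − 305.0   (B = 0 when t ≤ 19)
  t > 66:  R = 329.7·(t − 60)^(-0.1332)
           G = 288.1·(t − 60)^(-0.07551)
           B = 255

At 13871 K (t = 138.71):
  B = 255 by definition for t > 66.
At 3422 K (t = 34.22):
  B = 138.5·ln(34.22 − 10) − 305.0 = 138.5·ln 24.22 − 305.0 = 138.5·3.1872 − 305.0 = 136.424.
Gain = 136.424 / 255.000 = 0.5350 → 0.535.

0.535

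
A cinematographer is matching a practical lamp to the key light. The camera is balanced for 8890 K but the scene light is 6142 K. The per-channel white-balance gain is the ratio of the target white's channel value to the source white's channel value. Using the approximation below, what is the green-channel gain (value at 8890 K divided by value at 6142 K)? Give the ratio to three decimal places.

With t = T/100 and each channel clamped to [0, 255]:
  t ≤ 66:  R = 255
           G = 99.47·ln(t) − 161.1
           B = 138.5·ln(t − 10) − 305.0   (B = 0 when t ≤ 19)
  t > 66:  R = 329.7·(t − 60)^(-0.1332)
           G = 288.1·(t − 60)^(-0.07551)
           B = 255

At 6142 K (t = 61.42):
  G = 99.47·ln 61.42 − 161.1 = 99.47·4.1177 − 161.1 = 248.491.
At 8890 K (t = 88.9):
  G = 288.1·(88.9 − 60)^(-0.07551) = 288.1·28.9^(-0.07551) = 288.1·0.77569 = 223.476.
Gain = 223.476 / 248.491 = 0.8993 → 0.899.

0.899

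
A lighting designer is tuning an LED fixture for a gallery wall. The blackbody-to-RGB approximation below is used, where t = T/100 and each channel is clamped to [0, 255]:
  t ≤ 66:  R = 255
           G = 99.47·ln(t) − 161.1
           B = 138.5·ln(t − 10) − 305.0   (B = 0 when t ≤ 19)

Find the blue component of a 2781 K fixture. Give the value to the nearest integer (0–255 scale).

t = 2781/100 = 27.81; the t ≤ 66 branch applies.
B = 138.5·ln(27.81 − 10) − 305.0 = 138.5·ln 17.81 − 305.0 = 138.5·2.8798 − 305.0 = 93.847.
Rounded: 94.

94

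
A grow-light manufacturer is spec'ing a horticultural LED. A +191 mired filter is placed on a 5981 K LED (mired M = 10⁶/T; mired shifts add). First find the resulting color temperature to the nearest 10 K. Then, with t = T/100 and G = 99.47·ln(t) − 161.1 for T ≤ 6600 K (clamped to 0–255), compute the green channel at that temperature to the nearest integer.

M_in = 10⁶/5981 = 167.20; M_out = 167.20 + (+191) = 358.20.
T_out = 10⁶/358.20 = 2791.8 K → 2790 K; t = 27.9.
G = 99.47·ln 27.9 − 161.1 = 99.47·3.3286 − 161.1 = 169.998.
Rounded: 170.

170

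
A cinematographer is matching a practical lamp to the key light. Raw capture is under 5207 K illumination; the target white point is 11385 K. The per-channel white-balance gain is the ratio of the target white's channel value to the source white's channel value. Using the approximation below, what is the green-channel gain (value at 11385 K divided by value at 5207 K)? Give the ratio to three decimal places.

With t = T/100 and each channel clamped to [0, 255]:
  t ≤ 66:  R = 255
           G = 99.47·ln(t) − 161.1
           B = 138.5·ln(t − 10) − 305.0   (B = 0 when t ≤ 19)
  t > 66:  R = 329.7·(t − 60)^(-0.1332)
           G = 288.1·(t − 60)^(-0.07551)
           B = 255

0.919

At 5207 K (t = 52.07):
  G = 99.47·ln 52.07 − 161.1 = 99.47·3.9526 − 161.1 = 232.064.
At 11385 K (t = 113.85):
  G = 288.1·(113.85 − 60)^(-0.07551) = 288.1·53.85^(-0.07551) = 288.1·0.74008 = 213.217.
Gain = 213.217 / 232.064 = 0.9188 → 0.919.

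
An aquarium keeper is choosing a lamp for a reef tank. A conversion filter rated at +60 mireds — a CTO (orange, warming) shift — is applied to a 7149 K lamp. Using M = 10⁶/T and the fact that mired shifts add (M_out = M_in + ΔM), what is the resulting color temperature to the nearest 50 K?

M_in = 10⁶/7149 = 139.88 mireds.
M_out = 139.88 + (+60) = 199.88 mireds.
T_out = 10⁶/199.88 = 5003.0 K → 5000 K.

5000 K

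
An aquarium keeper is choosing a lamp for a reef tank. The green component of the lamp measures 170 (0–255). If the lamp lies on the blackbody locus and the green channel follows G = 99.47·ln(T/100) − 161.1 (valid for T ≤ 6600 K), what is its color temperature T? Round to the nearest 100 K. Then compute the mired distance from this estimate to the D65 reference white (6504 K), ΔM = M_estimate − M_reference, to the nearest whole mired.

ln t = (170 + 161.1) / 99.47 = 3.3286.
t = e^3.3286 = 27.900.
T = 100·t = 2790 K → 2800 K to the nearest 100 K.
M_estimate = 10⁶/2800 = 357.14; M_reference = 10⁶/6504 = 153.75.
ΔM = 357.14 − 153.75 = 203.39 → +203 mireds.

+203 mireds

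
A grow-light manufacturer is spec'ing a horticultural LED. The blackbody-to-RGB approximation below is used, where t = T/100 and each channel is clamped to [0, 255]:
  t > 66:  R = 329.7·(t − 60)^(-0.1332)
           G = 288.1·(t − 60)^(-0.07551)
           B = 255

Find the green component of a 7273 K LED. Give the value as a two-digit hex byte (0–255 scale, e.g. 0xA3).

0xEE

t = 7273/100 = 72.73; the t > 66 branch applies.
G = 288.1·(72.73 − 60)^(-0.07551) = 288.1·12.73^(-0.07551) = 288.1·0.82523 = 237.748.
Rounded: 238; in hex, 0xEE.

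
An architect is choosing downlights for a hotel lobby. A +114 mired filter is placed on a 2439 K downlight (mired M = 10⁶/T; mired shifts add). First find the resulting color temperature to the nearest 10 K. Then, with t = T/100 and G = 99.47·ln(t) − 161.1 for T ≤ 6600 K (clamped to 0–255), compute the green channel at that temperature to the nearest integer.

132

M_in = 10⁶/2439 = 410.00; M_out = 410.00 + (+114) = 524.00.
T_out = 10⁶/524.00 = 1908.4 K → 1910 K; t = 19.1.
G = 99.47·ln 19.1 − 161.1 = 99.47·2.9497 − 161.1 = 132.305.
Rounded: 132.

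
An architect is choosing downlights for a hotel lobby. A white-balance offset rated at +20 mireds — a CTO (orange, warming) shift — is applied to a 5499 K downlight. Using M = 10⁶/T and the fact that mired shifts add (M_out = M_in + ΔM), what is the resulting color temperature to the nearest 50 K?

4950 K

M_in = 10⁶/5499 = 181.85 mireds.
M_out = 181.85 + (+20) = 201.85 mireds.
T_out = 10⁶/201.85 = 4954.1 K → 4950 K.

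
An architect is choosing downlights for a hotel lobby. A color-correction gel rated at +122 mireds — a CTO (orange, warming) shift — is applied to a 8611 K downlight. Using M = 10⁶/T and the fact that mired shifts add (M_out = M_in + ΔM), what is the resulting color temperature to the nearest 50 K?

M_in = 10⁶/8611 = 116.13 mireds.
M_out = 116.13 + (+122) = 238.13 mireds.
T_out = 10⁶/238.13 = 4199.4 K → 4200 K.

4200 K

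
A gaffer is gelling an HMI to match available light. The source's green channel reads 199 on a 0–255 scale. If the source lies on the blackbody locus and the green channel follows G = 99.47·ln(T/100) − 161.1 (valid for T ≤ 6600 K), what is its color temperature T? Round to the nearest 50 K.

3750 K

ln t = (199 + 161.1) / 99.47 = 3.6202.
t = e^3.6202 = 37.345.
T = 100·t = 3734 K → 3750 K to the nearest 50 K.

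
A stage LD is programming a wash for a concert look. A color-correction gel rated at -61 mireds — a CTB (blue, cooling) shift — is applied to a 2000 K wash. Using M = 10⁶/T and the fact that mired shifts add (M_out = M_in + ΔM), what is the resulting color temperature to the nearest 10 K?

2280 K

M_in = 10⁶/2000 = 500.00 mireds.
M_out = 500.00 + (-61) = 439.00 mireds.
T_out = 10⁶/439.00 = 2277.9 K → 2280 K.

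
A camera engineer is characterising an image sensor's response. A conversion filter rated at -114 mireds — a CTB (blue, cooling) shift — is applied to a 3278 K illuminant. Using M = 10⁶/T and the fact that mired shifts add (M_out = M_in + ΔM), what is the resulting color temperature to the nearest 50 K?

5250 K

M_in = 10⁶/3278 = 305.06 mireds.
M_out = 305.06 + (-114) = 191.06 mireds.
T_out = 10⁶/191.06 = 5233.8 K → 5250 K.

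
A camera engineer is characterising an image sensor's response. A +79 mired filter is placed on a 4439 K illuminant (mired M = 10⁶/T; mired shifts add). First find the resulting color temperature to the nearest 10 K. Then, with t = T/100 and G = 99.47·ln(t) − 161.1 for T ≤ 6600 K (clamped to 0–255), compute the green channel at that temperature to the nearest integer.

186

M_in = 10⁶/4439 = 225.28; M_out = 225.28 + (+79) = 304.28.
T_out = 10⁶/304.28 = 3286.5 K → 3290 K; t = 32.9.
G = 99.47·ln 32.9 − 161.1 = 99.47·3.4935 − 161.1 = 186.396.
Rounded: 186.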